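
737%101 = 30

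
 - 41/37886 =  - 1 + 37845/37886 = - 0.00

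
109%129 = 109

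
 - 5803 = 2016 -7819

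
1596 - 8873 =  - 7277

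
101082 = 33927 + 67155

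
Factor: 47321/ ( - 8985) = -3^( - 1 )*5^( - 1 ) * 79^1 = -  79/15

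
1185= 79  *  15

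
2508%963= 582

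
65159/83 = 785 + 4/83 = 785.05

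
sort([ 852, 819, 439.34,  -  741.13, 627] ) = [ - 741.13,439.34 , 627, 819, 852 ] 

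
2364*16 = 37824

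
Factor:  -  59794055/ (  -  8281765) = 179^1*1283^( - 1 )*1291^( -1 )*66809^1 = 11958811/1656353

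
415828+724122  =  1139950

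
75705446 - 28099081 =47606365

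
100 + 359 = 459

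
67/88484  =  67/88484   =  0.00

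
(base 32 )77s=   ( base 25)BLK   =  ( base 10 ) 7420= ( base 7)30430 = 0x1CFC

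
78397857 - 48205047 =30192810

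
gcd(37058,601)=1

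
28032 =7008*4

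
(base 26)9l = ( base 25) A5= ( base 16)ff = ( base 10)255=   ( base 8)377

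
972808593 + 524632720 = 1497441313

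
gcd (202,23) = 1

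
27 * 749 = 20223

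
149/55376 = 149/55376 = 0.00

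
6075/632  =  9 + 387/632 = 9.61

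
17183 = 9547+7636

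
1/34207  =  1/34207 = 0.00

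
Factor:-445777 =-223^1*1999^1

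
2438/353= 2438/353 = 6.91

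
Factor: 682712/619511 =2^3 * 61^1 * 1399^1 * 619511^( - 1) 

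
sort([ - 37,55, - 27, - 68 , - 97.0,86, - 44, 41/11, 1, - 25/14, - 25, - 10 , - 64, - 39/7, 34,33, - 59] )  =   [-97.0, - 68, - 64, - 59, - 44, - 37, - 27, - 25, - 10, - 39/7, - 25/14,  1,41/11,33,34,55,86] 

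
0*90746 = 0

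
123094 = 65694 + 57400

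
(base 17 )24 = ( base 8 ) 46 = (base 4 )212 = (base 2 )100110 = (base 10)38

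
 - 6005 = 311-6316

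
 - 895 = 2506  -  3401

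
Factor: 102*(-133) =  - 2^1 *3^1 *7^1*17^1*19^1 = - 13566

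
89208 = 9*9912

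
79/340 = 79/340 = 0.23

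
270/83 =3 + 21/83 = 3.25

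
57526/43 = 1337+35/43= 1337.81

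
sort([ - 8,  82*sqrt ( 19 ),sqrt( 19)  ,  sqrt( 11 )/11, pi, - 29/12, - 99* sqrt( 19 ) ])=[  -  99* sqrt(19), - 8,-29/12,  sqrt( 11 ) /11,  pi, sqrt( 19 ), 82*sqrt(19)]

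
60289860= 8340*7229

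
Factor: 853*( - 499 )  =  -499^1*853^1 = - 425647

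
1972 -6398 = -4426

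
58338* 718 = 41886684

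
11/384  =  11/384 = 0.03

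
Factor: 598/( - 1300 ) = - 2^( - 1 )*5^( - 2 )*23^1 = - 23/50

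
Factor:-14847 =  - 3^1*7^2*101^1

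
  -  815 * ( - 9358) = 7626770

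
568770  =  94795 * 6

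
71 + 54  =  125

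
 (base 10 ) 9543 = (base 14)3699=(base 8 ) 22507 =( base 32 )9A7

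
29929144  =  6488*4613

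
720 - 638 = 82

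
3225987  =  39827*81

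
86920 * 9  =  782280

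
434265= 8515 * 51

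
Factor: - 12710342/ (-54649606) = 6355171/27324803 = 11^(  -  1) * 97^( - 1 ) * 25609^(  -  1 )  *  6355171^1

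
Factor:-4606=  - 2^1*7^2  *47^1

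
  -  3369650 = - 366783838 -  - 363414188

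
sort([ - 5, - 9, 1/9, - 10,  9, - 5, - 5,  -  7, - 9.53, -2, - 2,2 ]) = [ - 10, - 9.53 , - 9, - 7, - 5,-5,-5, - 2, - 2, 1/9, 2, 9] 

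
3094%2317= 777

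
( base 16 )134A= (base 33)4hl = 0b1001101001010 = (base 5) 124223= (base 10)4938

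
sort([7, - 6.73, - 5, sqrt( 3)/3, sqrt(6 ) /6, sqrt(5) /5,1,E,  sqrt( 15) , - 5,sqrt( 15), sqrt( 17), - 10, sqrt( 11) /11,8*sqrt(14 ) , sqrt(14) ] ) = [ - 10, - 6.73,  -  5, - 5,sqrt(11 )/11, sqrt (6)/6,sqrt(5) /5,sqrt( 3)/3 , 1, E, sqrt ( 14 ), sqrt( 15), sqrt(15 ), sqrt(17 ), 7 , 8*sqrt( 14) ]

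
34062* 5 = 170310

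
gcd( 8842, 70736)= 8842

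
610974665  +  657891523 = 1268866188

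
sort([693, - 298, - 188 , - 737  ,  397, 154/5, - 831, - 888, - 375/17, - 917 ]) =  [ - 917,-888, - 831,-737, - 298,-188, - 375/17,154/5,  397,  693]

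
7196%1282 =786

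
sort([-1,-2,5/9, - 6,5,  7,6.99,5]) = [ - 6,-2, - 1,  5/9, 5,5,6.99 , 7 ] 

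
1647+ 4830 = 6477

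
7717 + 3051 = 10768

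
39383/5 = 39383/5 = 7876.60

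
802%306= 190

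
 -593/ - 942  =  593/942 = 0.63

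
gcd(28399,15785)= 7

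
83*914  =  75862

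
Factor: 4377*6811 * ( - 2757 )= - 82190986479 = - 3^2*7^2*139^1*919^1*1459^1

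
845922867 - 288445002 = 557477865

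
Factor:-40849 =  - 40849^1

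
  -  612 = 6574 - 7186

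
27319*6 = 163914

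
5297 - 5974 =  - 677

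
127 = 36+91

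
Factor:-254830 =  - 2^1 * 5^1 * 17^1*1499^1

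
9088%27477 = 9088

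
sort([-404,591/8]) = [ - 404,591/8 ] 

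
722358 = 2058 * 351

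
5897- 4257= 1640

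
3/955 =3/955 = 0.00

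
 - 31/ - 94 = 31/94 = 0.33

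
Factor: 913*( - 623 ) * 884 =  - 502818316  =  - 2^2*7^1* 11^1*13^1*17^1 * 83^1*89^1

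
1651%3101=1651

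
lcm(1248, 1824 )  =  23712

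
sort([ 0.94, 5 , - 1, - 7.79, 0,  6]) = [ - 7.79,-1,0,0.94,5,  6 ]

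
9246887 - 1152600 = 8094287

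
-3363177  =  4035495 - 7398672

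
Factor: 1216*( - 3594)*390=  - 1704418560 = - 2^8*3^2*5^1* 13^1*19^1*599^1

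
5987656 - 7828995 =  - 1841339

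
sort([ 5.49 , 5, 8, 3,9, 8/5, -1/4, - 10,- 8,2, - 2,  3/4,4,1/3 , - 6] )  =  [ - 10, - 8,-6, - 2, - 1/4,1/3, 3/4, 8/5, 2,3,4,5, 5.49, 8,9 ] 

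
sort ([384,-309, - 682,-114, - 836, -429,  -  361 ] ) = [ - 836,-682,-429,- 361,-309,  -  114 , 384] 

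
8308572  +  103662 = 8412234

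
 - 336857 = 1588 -338445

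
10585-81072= -70487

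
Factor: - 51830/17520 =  - 71/24 = - 2^( - 3) * 3^( - 1 )*71^1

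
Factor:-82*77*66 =-2^2*3^1*7^1*11^2 *41^1=-416724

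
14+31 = 45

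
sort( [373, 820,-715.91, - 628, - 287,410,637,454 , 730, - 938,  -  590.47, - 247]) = [ - 938, - 715.91, - 628, - 590.47, - 287 ,- 247, 373, 410,454,637, 730, 820]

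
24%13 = 11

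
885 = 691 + 194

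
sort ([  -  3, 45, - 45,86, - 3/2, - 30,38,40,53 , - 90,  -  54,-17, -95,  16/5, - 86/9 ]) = [ - 95, - 90, - 54, - 45, - 30,  -  17,- 86/9, - 3, - 3/2 , 16/5,38, 40,45,53,86]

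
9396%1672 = 1036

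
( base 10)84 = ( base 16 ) 54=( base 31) 2m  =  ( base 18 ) 4C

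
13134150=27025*486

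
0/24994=0=0.00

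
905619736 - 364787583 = 540832153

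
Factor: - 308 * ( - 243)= 2^2*3^5*7^1 * 11^1 =74844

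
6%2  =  0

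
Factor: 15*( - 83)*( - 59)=73455 = 3^1 * 5^1*59^1*83^1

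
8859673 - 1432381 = 7427292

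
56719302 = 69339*818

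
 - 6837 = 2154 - 8991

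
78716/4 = 19679 = 19679.00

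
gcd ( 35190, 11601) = 9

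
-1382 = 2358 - 3740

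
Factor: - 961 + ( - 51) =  - 2^2 * 11^1*23^1=-1012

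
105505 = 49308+56197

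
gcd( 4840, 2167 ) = 11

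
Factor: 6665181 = 3^1*19^1 * 116933^1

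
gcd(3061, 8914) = 1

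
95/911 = 95/911 =0.10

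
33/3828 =1/116 = 0.01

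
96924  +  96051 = 192975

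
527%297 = 230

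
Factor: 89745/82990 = 93/86 = 2^(-1)*3^1*31^1*43^( - 1 )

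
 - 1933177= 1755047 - 3688224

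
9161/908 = 9161/908= 10.09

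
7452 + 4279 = 11731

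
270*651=175770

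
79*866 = 68414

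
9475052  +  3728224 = 13203276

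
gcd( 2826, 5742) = 18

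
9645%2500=2145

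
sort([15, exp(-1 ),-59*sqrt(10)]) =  [  -  59*sqrt( 10 ), exp( - 1), 15 ] 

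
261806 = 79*3314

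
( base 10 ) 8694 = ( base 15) 2899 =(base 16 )21f6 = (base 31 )91E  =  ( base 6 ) 104130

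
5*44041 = 220205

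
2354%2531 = 2354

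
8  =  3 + 5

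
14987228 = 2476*6053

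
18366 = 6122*3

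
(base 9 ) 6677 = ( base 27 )6kg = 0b1001101000010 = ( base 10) 4930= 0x1342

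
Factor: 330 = 2^1 * 3^1*5^1 * 11^1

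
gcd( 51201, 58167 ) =9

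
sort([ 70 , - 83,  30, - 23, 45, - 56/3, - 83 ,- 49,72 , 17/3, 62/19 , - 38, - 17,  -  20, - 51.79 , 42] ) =[-83, - 83, - 51.79, - 49, - 38,-23, - 20, - 56/3, - 17,62/19, 17/3 , 30,  42, 45,70, 72] 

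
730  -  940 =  - 210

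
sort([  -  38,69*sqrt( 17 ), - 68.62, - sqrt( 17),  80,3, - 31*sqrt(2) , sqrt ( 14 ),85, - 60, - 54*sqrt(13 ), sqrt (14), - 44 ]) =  [ - 54*sqrt( 13),-68.62,-60, - 44,-31*sqrt( 2 ), - 38 , - sqrt( 17),3, sqrt(14),  sqrt(14),80,85,69*sqrt( 17) ] 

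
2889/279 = 321/31 = 10.35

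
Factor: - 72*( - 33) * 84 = 2^5*3^4*7^1 * 11^1 =199584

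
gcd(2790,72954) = 18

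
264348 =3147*84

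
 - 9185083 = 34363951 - 43549034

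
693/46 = 15 + 3/46=15.07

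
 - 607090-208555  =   - 815645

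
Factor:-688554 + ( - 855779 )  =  -1544333 = - 7^2*31517^1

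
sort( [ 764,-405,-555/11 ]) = [ - 405, -555/11,764 ]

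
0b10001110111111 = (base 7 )35452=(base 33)8da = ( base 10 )9151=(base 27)cep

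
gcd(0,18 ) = 18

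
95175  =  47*2025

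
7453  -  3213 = 4240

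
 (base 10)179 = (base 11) 153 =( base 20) 8J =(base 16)b3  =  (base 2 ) 10110011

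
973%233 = 41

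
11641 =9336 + 2305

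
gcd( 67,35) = 1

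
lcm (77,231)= 231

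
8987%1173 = 776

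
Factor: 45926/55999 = 2^1*29^(-1 )*1931^( - 1)*22963^1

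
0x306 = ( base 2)1100000110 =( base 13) 477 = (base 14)3d4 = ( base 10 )774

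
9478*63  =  597114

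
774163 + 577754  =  1351917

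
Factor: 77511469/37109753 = 7^1*19^1*3733^( - 1)*9941^( - 1 )*582793^1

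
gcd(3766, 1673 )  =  7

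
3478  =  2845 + 633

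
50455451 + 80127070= 130582521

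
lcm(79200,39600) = 79200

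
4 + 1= 5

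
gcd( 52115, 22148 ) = 7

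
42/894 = 7/149  =  0.05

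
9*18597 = 167373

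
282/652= 141/326 = 0.43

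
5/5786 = 5/5786=0.00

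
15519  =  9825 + 5694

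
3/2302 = 3/2302  =  0.00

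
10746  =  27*398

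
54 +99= 153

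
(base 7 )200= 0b1100010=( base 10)98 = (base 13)77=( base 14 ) 70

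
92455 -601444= - 508989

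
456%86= 26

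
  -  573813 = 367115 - 940928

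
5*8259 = 41295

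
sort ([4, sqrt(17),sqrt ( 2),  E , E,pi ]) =[sqrt (2), E,E,pi,  4,sqrt(17) ]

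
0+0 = 0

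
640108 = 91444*7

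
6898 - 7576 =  - 678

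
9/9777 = 3/3259= 0.00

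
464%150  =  14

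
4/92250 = 2/46125 = 0.00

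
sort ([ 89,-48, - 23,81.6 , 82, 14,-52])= [ - 52,-48, - 23,14, 81.6,82,89]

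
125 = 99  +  26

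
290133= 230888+59245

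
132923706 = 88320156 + 44603550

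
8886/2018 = 4 + 407/1009 = 4.40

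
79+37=116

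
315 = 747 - 432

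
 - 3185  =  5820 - 9005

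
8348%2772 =32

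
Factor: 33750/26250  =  9/7 = 3^2*7^( - 1)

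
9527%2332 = 199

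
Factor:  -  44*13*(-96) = 2^7*3^1 * 11^1*13^1 =54912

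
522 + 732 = 1254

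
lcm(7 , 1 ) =7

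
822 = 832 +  - 10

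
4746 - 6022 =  - 1276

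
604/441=604/441=   1.37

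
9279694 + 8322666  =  17602360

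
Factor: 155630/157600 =79/80 = 2^( - 4)*5^( - 1)*79^1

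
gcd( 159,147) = 3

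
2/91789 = 2/91789= 0.00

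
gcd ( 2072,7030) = 74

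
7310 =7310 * 1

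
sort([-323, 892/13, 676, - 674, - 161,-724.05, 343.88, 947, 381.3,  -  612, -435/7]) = [ - 724.05, - 674,-612 ,-323, - 161, - 435/7, 892/13,343.88,  381.3, 676, 947 ]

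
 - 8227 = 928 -9155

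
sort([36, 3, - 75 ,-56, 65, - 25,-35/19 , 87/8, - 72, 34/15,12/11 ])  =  [  -  75 ,-72,-56,  -  25, - 35/19,12/11, 34/15,3, 87/8,36, 65] 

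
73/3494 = 73/3494 = 0.02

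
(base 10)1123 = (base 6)5111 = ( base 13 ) 685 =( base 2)10001100011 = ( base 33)111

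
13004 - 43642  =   - 30638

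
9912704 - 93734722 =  - 83822018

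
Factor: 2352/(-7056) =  - 3^ (- 1) = -1/3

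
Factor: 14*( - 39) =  - 2^1*3^1*7^1*13^1 = -546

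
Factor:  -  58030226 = -2^1 * 29015113^1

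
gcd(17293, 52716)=1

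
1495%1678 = 1495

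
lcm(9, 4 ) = 36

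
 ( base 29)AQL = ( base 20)12j5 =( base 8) 21741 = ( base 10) 9185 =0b10001111100001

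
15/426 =5/142 = 0.04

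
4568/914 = 4 + 456/457= 5.00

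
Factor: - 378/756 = -2^(  -  1) = - 1/2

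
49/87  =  49/87= 0.56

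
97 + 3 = 100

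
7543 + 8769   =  16312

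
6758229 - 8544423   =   - 1786194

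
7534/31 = 243+1/31 = 243.03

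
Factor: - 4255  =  -5^1*23^1*37^1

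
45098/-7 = -6443 + 3/7  =  - 6442.57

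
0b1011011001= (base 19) 207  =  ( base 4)23121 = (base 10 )729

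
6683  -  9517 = -2834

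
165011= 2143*77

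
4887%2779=2108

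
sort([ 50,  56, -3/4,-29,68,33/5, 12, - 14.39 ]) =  [ -29 , - 14.39, - 3/4,33/5,12, 50, 56,68] 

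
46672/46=1014 + 14/23 =1014.61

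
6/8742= 1/1457 = 0.00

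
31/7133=31/7133= 0.00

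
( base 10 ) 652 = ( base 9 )804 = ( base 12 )464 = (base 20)1cc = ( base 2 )1010001100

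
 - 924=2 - 926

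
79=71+8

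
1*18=18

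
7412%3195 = 1022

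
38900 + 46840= 85740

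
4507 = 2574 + 1933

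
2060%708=644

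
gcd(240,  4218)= 6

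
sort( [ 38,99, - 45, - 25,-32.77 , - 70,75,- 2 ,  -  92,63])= [ - 92,- 70,-45,-32.77,-25, -2,38,63,75,99 ] 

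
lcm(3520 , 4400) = 17600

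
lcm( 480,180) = 1440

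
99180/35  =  19836/7= 2833.71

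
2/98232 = 1/49116 = 0.00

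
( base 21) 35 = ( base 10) 68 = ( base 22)32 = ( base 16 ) 44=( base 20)38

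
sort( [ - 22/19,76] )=[-22/19,  76 ] 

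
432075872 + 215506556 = 647582428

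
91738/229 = 400  +  138/229 = 400.60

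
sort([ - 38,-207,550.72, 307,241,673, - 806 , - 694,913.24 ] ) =[ - 806, - 694, - 207,-38 , 241, 307,550.72, 673, 913.24 ]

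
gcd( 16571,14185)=1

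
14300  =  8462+5838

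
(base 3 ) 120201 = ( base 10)424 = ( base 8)650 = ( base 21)k4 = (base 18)15A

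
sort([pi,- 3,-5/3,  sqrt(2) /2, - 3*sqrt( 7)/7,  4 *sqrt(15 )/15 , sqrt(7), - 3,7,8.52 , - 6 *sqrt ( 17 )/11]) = [ - 3, - 3, - 6*sqrt( 17)/11 , - 5/3, - 3*sqrt(7 )/7, sqrt(2) /2, 4*sqrt (15) /15,  sqrt( 7),pi, 7 , 8.52 ]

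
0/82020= 0 = 0.00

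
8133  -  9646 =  - 1513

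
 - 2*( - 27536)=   55072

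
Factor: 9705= 3^1*5^1*647^1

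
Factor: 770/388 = 2^( - 1 )*5^1*7^1*11^1 * 97^( - 1 ) = 385/194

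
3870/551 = 3870/551 = 7.02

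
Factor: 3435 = 3^1*5^1*229^1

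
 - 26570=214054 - 240624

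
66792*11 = 734712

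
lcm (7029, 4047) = 133551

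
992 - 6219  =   - 5227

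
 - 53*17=-901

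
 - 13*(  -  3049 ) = 39637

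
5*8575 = 42875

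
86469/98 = 882 + 33/98 = 882.34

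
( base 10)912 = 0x390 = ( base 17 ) 32B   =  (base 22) 1ja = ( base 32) sg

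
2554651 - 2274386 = 280265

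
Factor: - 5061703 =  - 2153^1*2351^1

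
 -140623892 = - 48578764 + -92045128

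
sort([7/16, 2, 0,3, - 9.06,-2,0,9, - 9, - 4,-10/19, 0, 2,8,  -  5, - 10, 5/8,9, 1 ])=[  -  10, - 9.06, - 9, - 5,-4, - 2, - 10/19, 0 , 0, 0, 7/16, 5/8, 1,2,2,3 , 8, 9, 9 ]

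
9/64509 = 3/21503=0.00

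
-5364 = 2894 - 8258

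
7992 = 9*888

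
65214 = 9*7246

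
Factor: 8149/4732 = 2^(- 2)*7^( - 1)*13^(  -  2 )*29^1*281^1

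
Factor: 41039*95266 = 3909621374=2^1*19^1*23^1*109^1*41039^1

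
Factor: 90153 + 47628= 137781=3^9*7^1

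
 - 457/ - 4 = 457/4 = 114.25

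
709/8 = 88 + 5/8 = 88.62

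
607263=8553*71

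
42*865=36330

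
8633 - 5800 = 2833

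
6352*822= 5221344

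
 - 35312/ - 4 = 8828/1 =8828.00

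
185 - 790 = - 605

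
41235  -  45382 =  - 4147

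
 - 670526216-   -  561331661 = -109194555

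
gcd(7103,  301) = 1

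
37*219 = 8103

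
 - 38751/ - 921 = 12917/307 = 42.07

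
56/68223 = 56/68223 = 0.00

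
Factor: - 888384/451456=  -  2^ ( - 1 )  *3^1*7^1*661^1*3527^(-1) = - 13881/7054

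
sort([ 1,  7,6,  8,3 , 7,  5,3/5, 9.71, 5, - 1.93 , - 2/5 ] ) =[ - 1.93, - 2/5, 3/5 , 1  ,  3,5,5,6,7,  7, 8,9.71 ]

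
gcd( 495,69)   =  3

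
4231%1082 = 985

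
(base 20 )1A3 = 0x25B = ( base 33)I9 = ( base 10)603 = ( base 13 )375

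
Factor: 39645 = 3^2*5^1*881^1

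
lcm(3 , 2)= 6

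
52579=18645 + 33934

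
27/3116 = 27/3116 = 0.01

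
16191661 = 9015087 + 7176574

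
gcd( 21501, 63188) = 1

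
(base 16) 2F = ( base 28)1J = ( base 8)57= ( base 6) 115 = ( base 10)47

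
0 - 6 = -6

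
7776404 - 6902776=873628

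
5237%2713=2524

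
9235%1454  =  511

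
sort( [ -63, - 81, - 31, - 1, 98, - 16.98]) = [ - 81, - 63 , - 31, - 16.98 ,- 1, 98]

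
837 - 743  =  94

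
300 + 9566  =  9866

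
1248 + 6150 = 7398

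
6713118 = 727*9234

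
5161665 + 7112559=12274224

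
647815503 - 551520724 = 96294779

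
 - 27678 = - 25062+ - 2616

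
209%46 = 25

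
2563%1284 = 1279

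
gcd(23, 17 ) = 1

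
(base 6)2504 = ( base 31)jr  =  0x268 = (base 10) 616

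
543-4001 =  - 3458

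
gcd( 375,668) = 1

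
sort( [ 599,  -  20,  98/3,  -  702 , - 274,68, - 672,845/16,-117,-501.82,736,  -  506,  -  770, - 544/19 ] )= [-770 ,  -  702, - 672,-506,-501.82,-274,  -  117, -544/19,  -  20,98/3 , 845/16, 68,599,736 ] 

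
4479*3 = 13437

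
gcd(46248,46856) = 8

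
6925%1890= 1255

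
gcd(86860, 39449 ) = 1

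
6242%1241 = 37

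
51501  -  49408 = 2093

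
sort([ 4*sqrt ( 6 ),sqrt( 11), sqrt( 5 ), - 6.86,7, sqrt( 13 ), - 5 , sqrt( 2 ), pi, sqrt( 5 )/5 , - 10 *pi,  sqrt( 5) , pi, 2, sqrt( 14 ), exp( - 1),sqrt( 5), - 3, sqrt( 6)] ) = [ - 10*pi ,  -  6.86, - 5,  -  3,exp(-1), sqrt( 5)/5,sqrt( 2 ), 2, sqrt( 5),sqrt( 5),  sqrt ( 5), sqrt( 6),pi, pi, sqrt( 11 ), sqrt( 13), sqrt( 14 ),7, 4*sqrt( 6)] 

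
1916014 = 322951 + 1593063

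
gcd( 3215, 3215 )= 3215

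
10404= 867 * 12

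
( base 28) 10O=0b1100101000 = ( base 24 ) 19G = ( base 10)808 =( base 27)12p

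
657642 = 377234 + 280408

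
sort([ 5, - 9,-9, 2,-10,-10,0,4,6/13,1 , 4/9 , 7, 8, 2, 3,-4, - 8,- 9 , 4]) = [-10,  -  10, - 9, - 9,- 9, - 8, - 4, 0,4/9, 6/13,1,2,2, 3,4,4, 5,  7,8]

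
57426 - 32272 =25154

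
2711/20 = 2711/20 = 135.55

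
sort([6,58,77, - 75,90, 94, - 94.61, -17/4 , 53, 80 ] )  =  [-94.61,-75,  -  17/4,6 , 53 , 58,77 , 80 , 90, 94 ] 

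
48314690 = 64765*746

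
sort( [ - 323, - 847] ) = [ - 847,- 323]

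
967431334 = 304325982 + 663105352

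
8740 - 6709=2031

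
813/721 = 1 + 92/721 = 1.13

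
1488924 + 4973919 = 6462843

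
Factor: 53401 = 53401^1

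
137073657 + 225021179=362094836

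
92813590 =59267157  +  33546433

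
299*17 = 5083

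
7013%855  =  173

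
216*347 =74952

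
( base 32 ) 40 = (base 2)10000000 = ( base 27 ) 4k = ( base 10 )128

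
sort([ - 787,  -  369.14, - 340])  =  [ - 787, - 369.14, - 340]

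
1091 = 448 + 643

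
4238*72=305136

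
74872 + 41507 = 116379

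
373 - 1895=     -  1522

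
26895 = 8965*3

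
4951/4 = 4951/4= 1237.75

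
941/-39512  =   - 1 + 38571/39512 = - 0.02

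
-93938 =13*( - 7226) 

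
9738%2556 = 2070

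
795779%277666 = 240447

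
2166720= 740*2928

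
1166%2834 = 1166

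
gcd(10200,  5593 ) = 17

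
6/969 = 2/323 = 0.01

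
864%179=148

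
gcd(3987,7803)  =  9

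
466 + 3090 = 3556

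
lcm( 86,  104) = 4472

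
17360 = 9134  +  8226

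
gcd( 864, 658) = 2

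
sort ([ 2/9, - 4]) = [ - 4,2/9]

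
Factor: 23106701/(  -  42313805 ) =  -5^(  -  1)*59^1*391639^1  *  8462761^( - 1 ) 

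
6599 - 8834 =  - 2235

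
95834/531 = 180+254/531 = 180.48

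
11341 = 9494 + 1847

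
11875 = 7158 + 4717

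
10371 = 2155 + 8216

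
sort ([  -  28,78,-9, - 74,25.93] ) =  [-74,-28,-9,25.93, 78] 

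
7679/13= 7679/13 = 590.69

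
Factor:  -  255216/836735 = -2^4*3^1*5^( -1 )*13^1*71^(- 1)*409^1*2357^( -1) 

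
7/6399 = 7/6399  =  0.00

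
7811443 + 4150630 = 11962073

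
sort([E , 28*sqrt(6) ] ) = [ E, 28*sqrt (6 )]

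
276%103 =70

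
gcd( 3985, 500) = 5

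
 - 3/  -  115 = 3/115 = 0.03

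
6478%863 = 437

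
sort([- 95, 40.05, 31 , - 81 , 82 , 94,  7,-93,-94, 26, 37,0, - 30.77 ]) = [ - 95, - 94,-93, - 81,-30.77, 0,7, 26 , 31, 37, 40.05, 82,  94] 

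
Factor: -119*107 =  - 12733= - 7^1*17^1*107^1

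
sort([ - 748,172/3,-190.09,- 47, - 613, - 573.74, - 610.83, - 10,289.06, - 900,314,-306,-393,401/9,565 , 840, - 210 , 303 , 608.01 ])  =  [-900, - 748,  -  613, - 610.83, - 573.74, - 393, - 306, - 210,-190.09,-47, -10,401/9,172/3 , 289.06, 303,314 , 565,608.01,840]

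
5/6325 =1/1265=0.00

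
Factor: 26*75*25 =2^1*3^1*5^4*13^1 =48750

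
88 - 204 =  - 116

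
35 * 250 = 8750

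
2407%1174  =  59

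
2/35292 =1/17646=0.00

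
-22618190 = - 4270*5297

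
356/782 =178/391 = 0.46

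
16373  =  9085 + 7288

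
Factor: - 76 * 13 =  - 2^2*13^1*19^1 = - 988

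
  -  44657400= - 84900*526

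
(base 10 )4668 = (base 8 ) 11074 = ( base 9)6356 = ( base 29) 5FS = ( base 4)1020330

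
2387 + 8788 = 11175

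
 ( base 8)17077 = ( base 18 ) 15g3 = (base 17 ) 19d8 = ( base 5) 221433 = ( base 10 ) 7743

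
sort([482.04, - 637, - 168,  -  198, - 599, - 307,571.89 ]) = [ - 637, - 599, - 307, - 198, -168, 482.04,571.89] 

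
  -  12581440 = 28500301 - 41081741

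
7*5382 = 37674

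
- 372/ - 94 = 186/47= 3.96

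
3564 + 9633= 13197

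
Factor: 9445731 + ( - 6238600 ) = 127^1*25253^1 = 3207131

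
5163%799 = 369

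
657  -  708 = - 51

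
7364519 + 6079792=13444311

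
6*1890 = 11340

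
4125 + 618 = 4743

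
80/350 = 8/35= 0.23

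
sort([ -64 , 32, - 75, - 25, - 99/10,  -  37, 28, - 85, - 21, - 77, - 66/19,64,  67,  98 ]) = [ - 85, -77, - 75, - 64,  -  37, - 25, - 21, - 99/10, - 66/19,28, 32,64,67,98 ] 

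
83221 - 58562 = 24659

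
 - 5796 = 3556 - 9352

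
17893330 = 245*73034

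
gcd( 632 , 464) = 8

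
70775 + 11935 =82710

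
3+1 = 4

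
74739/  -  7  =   - 10677+0/1=-10677.00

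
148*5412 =800976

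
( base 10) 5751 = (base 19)FHD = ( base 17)12F5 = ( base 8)13167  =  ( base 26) 8d5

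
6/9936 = 1/1656 = 0.00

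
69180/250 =276 +18/25=276.72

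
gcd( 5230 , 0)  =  5230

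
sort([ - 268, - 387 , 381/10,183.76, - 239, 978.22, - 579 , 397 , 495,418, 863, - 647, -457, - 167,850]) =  [- 647 , - 579, - 457 ,  -  387, - 268, - 239 , - 167, 381/10, 183.76,397, 418, 495,850,863,978.22 ]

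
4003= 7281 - 3278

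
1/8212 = 1/8212 = 0.00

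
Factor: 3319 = 3319^1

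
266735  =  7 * 38105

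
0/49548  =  0 = 0.00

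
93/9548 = 3/308 = 0.01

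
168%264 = 168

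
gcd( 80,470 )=10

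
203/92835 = 203/92835 = 0.00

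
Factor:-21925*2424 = - 53146200 = - 2^3*3^1*5^2 * 101^1*877^1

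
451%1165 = 451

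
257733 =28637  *9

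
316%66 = 52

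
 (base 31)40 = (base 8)174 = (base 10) 124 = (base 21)5j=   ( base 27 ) 4g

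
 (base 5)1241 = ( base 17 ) B9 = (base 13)121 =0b11000100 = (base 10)196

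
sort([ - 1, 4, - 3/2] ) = [ - 3/2, - 1, 4 ]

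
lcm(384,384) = 384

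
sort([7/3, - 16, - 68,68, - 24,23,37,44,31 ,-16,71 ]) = [ - 68, - 24, - 16, - 16,7/3, 23,31, 37,44,68,71] 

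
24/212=6/53 = 0.11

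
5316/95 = 55 + 91/95 = 55.96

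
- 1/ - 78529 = 1/78529= 0.00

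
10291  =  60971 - 50680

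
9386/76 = 123 + 1/2 = 123.50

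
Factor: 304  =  2^4*  19^1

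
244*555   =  135420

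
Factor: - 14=- 2^1 * 7^1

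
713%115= 23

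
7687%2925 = 1837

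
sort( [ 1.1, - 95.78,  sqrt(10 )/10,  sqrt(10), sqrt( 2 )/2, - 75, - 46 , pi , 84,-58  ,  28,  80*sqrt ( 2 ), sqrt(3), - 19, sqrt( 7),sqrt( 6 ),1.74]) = [ - 95.78, - 75, - 58, - 46 , - 19,sqrt(10)/10,sqrt ( 2 )/2 , 1.1, sqrt(3 ), 1.74, sqrt( 6), sqrt( 7), pi,sqrt( 10),28, 84,80*sqrt( 2)]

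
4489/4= 4489/4=1122.25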